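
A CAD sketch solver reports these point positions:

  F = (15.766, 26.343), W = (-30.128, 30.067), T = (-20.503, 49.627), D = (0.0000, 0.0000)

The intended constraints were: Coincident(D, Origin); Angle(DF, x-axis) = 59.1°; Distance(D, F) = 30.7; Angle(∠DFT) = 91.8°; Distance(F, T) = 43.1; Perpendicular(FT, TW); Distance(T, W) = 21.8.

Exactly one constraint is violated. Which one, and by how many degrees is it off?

Perpendicular(FT, TW) — off by 6.50°.

D = (0.00, 0.00) ✓; DF at 59.10° ✓; |DF| = 30.70 ✓; ∠DFT = 91.80° ✓; |FT| = 43.10 ✓; ∠(FT, TW) = 96.50° ✗; |TW| = 21.80 ✓.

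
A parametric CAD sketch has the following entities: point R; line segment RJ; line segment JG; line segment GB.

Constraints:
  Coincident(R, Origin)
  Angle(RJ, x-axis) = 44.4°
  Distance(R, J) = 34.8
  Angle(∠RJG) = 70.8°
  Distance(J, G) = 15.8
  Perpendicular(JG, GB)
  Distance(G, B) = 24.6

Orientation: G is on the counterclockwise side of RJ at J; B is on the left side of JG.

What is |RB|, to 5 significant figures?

9.3418

R is at the origin; RJ runs at 44.4° with length 34.8, so J = 34.8·(cos 44.4°, sin 44.4°) = (24.864, 24.348). ∠RJG = 70.8°, so JG runs at 44.4° + (180° − 70.8°) = 153.60° from the x-axis; with |JG| = 15.8, G = J + 15.8·(cos 153.60°, sin 153.60°) = (10.711, 31.374). The perpendicularity gives GB at right angles to JG; with |GB| = 24.6 on the left of JG, B = G + 24.6·(-0.44464, -0.89571) = (-0.22662, 9.3390). Then |RB| = |B − R| = 9.3418.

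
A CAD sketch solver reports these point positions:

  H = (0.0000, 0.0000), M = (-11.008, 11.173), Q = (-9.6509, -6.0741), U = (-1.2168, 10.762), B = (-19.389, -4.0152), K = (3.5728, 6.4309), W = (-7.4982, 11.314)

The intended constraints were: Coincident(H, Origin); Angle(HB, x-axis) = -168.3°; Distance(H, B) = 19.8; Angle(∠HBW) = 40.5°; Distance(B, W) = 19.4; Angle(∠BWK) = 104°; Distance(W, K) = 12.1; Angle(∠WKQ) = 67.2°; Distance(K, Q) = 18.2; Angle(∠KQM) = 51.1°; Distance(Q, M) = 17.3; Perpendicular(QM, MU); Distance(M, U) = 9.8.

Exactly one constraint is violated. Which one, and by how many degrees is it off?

Perpendicular(QM, MU) — off by 6.90°.

H = (0.00, 0.00) ✓; HB at -168.3° ✓; |HB| = 19.80 ✓; ∠HBW = 40.50° ✓; |BW| = 19.40 ✓; ∠BWK = 104.0° ✓; |WK| = 12.10 ✓; ∠WKQ = 67.20° ✓; |KQ| = 18.20 ✓; ∠KQM = 51.10° ✓; |QM| = 17.30 ✓; ∠(QM, MU) = 96.90° ✗; |MU| = 9.800 ✓.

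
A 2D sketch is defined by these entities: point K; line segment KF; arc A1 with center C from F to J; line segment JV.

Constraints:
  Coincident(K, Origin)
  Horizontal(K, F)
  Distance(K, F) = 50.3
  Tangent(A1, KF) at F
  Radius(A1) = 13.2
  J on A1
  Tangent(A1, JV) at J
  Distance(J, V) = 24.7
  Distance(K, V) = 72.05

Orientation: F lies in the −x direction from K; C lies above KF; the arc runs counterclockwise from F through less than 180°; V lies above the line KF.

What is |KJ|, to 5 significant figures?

47.690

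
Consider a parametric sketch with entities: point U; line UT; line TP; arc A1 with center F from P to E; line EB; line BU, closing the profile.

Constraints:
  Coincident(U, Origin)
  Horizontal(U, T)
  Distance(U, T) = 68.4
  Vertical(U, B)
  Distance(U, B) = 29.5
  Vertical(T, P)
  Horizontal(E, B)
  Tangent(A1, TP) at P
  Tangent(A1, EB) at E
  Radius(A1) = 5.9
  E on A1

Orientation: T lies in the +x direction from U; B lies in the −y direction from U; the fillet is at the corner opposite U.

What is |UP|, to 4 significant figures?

72.36

U is at the origin; U and T share the same y with |UT| = 68.4 and T on the +x side, so T = (68.40, 0.000). U and B share the same x with |UB| = 29.5 and B on the −y side, so B = (0.000, -29.50). The virtual corner opposite U is at (68.40, -29.50). Since A1 is tangent to TP there, FP ⟂ TP and tangency of A1 to EB means the radius FE is perpendicular to EB, with radius 5.9, so the center F sits 5.9 in from both sides at F = (62.50, -23.60). That places the tangent points at P = (68.40, -23.60) on TP and E = (62.50, -29.50) on EB. Then |UP| = |P − U| = 72.36.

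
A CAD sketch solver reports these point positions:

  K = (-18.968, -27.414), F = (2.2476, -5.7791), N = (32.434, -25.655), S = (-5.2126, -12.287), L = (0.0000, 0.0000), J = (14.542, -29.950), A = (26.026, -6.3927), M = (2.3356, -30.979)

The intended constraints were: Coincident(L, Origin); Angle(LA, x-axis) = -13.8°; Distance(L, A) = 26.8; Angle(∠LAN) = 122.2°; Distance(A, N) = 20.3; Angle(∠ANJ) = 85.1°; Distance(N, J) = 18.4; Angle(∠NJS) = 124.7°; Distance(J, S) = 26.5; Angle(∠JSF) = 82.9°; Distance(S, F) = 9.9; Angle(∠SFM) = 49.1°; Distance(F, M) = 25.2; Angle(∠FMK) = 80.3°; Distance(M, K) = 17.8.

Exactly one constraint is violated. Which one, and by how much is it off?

Distance(M, K) = 17.8 — off by 3.80.

L = (0.00, 0.00) ✓; LA at -13.80° ✓; |LA| = 26.80 ✓; ∠LAN = 122.2° ✓; |AN| = 20.30 ✓; ∠ANJ = 85.10° ✓; |NJ| = 18.40 ✓; ∠NJS = 124.7° ✓; |JS| = 26.50 ✓; ∠JSF = 82.90° ✓; |SF| = 9.900 ✓; ∠SFM = 49.10° ✓; |FM| = 25.20 ✓; ∠FMK = 80.30° ✓; |MK| = 21.60 ✗.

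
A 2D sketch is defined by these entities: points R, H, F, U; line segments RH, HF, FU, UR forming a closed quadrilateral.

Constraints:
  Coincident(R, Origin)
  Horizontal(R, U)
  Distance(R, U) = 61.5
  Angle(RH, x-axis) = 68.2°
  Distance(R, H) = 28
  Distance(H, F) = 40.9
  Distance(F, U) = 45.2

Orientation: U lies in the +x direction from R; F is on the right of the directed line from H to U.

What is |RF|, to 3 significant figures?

23.3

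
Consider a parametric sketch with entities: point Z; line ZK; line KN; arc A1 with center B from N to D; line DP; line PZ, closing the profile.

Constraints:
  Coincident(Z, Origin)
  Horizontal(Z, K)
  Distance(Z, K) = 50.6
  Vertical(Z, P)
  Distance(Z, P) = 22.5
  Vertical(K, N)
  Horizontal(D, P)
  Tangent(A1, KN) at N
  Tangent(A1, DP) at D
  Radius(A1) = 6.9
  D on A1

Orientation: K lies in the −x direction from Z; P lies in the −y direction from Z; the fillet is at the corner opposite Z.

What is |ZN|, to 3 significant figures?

53.0

The virtual corner opposite Z is at (-50.6, -22.5). Tangency of A1 to KN means the radius BN is perpendicular to KN and since A1 is tangent to DP there, BD ⟂ DP, with radius 6.9, so the center B sits 6.9 in from both sides at B = (-43.7, -15.6). That places the tangent points at N = (-50.6, -15.6) on KN and D = (-43.7, -22.5) on DP. Then |ZN| = |N − Z| = 53.0.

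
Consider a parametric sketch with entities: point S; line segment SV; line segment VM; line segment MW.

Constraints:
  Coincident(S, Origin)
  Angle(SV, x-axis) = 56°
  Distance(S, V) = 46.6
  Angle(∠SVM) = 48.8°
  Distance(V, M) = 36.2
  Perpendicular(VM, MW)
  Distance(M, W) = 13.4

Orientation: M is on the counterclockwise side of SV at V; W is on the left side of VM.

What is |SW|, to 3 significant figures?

22.4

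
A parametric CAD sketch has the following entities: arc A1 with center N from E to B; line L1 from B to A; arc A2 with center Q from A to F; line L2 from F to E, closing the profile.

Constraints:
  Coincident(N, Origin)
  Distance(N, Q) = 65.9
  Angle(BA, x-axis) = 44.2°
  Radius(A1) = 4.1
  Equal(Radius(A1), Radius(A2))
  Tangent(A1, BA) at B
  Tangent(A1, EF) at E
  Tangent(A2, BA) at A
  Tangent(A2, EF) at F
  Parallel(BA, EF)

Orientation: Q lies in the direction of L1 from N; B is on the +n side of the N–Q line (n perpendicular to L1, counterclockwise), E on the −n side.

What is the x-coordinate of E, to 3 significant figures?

2.86

The slot axis is L1's direction at 44.2°, so u = (cos 44.2°, sin 44.2°) = (0.717, 0.697) and n = (−sin 44.2°, cos 44.2°) = (-0.697, 0.717). N is at the origin and Q lies 65.9 along u from N, so Q = 65.9·u = (47.2, 45.9). Tangency of A1 to both parallel lines with radius 4.1 puts B and E at N ± 4.1·n: B = (-2.86, 2.94), E = (2.86, -2.94). So E.x = 2.86.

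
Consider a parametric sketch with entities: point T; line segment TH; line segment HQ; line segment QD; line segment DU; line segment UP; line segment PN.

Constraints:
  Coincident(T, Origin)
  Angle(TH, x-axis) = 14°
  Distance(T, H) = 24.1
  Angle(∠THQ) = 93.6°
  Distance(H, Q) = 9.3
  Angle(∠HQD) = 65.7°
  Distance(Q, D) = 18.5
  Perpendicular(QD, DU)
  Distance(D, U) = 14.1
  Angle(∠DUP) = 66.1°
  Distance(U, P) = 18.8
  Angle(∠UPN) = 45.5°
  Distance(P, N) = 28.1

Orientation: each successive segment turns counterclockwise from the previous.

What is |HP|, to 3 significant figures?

3.21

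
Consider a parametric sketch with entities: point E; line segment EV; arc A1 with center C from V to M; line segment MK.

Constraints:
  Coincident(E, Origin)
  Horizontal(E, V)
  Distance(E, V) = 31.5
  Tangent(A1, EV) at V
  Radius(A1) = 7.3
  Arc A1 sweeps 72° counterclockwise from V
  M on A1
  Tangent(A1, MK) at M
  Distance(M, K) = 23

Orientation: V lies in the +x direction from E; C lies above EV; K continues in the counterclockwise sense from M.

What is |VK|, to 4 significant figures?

30.36

E is at the origin; E and V share the same y with |EV| = 31.5 and V on the +x side, so V = (31.50, 0.000). A1 meets EV tangentially, so CV is at right angles to EV, so C = V + (0, 7.3) = (31.50, 7.300). On A1, V sits at bearing -90° from C; a 72° counterclockwise sweep puts M at bearing -18°, so M = C + 7.3·(cos -18°, sin -18°) = (38.44, 5.044). Tangency of A1 to MK means the radius CM is perpendicular to MK, so MK runs along (−sin -18°, cos -18°); with |MK| = 23.0, K = (45.55, 26.92). Then |VK| = |K − V| = 30.36.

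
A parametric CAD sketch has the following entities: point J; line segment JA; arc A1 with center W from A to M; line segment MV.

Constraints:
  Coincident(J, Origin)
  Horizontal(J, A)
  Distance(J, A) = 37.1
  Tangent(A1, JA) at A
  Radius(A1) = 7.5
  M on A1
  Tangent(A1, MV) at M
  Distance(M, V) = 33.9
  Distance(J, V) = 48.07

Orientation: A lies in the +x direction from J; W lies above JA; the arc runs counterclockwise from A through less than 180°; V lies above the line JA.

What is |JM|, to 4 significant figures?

44.99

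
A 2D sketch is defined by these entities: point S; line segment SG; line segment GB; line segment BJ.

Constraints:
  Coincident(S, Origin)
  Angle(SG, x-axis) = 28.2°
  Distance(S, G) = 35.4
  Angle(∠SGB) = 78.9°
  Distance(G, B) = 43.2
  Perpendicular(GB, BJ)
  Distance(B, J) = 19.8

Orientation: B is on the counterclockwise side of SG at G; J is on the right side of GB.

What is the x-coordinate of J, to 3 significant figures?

19.2

∠SGB = 78.9°, so GB runs at 28.2° + (180° − 78.9°) = 129° from the x-axis; with |GB| = 43.2, B = G + 43.2·(cos 129°, sin 129°) = (3.84, 50.2). GB is perpendicular to BJ; with |BJ| = 19.8 on the right of GB, J = B + 19.8·(0.774, 0.633) = (19.2, 62.7). So J.x = 19.2.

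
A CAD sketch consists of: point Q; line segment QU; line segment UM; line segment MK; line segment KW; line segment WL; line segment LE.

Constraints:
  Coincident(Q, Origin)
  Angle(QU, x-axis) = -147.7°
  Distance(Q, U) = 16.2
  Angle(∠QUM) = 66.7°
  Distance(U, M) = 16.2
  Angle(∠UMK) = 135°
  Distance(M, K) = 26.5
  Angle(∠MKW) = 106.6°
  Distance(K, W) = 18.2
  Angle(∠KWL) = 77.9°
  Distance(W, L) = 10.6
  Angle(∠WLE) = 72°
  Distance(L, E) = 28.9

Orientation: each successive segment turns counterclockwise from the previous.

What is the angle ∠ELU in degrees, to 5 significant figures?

91.683°

∠KWL = 77.9° gives WL at -173.90° from the x-axis; with |WL| = 10.6, L = (17.084, 4.0396). ∠WLE = 72.0° gives LE at -65.900° from the x-axis; with |LE| = 28.9, E = (28.885, -22.341). Then cos ∠ELU = LE·LU / (|LE||LU|), giving 91.683°.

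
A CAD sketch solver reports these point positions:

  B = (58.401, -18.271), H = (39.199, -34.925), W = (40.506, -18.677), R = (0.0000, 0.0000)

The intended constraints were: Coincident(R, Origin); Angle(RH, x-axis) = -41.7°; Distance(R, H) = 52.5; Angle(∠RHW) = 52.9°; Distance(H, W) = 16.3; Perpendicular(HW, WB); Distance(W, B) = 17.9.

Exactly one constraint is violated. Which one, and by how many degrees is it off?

Perpendicular(HW, WB) — off by 5.90°.

R = (0.00, 0.00) ✓; RH at -41.70° ✓; |RH| = 52.50 ✓; ∠RHW = 52.90° ✓; |HW| = 16.30 ✓; ∠(HW, WB) = 84.10° ✗; |WB| = 17.90 ✓.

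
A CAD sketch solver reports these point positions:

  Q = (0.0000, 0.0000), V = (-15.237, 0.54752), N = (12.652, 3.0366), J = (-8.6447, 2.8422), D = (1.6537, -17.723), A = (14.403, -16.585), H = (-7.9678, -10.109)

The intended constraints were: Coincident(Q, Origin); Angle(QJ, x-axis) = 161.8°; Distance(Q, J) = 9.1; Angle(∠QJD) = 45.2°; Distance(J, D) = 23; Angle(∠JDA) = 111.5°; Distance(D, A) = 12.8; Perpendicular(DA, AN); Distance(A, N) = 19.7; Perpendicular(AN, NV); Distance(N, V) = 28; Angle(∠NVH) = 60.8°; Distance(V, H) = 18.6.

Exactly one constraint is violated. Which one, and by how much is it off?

Distance(V, H) = 18.6 — off by 5.70.

Q = (0.00, 0.00) ✓; QJ at 161.8° ✓; |QJ| = 9.100 ✓; ∠QJD = 45.20° ✓; |JD| = 23.00 ✓; ∠JDA = 111.5° ✓; |DA| = 12.80 ✓; ∠(DA, AN) = 90.00° ✓; |AN| = 19.70 ✓; ∠(AN, NV) = 90.00° ✓; |NV| = 28.00 ✓; ∠NVH = 60.80° ✓; |VH| = 12.90 ✗.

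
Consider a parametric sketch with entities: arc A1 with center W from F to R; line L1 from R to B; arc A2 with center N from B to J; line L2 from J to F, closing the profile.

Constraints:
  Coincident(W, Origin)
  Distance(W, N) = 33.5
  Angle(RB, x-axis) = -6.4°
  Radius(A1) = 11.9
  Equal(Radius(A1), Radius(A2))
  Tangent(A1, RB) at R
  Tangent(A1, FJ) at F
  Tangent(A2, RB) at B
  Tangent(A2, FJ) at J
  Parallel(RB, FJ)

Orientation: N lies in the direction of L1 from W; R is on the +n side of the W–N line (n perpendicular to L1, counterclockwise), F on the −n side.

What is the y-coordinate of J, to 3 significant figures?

-15.6

Tangency of A1 to both parallel lines with radius 11.9 puts R and F at W ± 11.9·n: R = (1.33, 11.8), F = (-1.33, -11.8). Equal radii place B and J the same way about N: B = N + 11.9·n = (34.6, 8.09), J = N − 11.9·n = (32.0, -15.6). So J.y = -15.6.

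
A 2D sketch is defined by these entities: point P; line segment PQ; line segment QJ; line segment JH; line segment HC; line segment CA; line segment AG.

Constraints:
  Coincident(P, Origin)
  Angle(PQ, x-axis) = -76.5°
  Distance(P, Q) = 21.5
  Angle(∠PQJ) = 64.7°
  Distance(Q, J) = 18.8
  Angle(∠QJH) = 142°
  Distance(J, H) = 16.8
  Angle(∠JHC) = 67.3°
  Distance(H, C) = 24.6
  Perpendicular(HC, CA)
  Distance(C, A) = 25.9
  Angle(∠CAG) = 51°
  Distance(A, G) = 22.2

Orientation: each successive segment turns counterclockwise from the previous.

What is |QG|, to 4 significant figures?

20.11

P is at the origin; PQ runs at -76.5° with length 21.5, so Q = (5.019, -20.91). ∠PQJ = 64.7° gives QJ at 38.80° from the x-axis; with |QJ| = 18.8, J = (19.67, -9.126). ∠QJH = 142.0° gives JH at 76.80° from the x-axis; with |JH| = 16.8, H = (23.51, 7.230). ∠JHC = 67.3° gives HC at -170.5° from the x-axis; with |HC| = 24.6, C = (-0.7557, 3.170). HC ⟂ CA, so CA runs at -80.50°; with |CA| = 25.9, A = (3.519, -22.37). ∠CAG = 51.0° gives AG at 48.50° from the x-axis; with |AG| = 22.2, G = (18.23, -5.748). Then |QG| = |G − Q| = 20.11.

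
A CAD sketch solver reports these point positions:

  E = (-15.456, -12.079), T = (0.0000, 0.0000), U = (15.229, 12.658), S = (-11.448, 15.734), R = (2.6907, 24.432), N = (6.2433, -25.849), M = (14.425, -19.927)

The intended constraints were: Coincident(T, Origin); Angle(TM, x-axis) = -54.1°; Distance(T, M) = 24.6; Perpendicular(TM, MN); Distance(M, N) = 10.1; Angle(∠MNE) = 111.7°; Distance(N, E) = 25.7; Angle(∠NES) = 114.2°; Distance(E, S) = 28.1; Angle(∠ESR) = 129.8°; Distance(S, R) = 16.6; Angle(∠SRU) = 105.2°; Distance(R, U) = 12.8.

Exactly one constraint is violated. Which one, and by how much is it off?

Distance(R, U) = 12.8 — off by 4.40.

T = (0.00, 0.00) ✓; TM at -54.10° ✓; |TM| = 24.60 ✓; ∠(TM, MN) = 90.00° ✓; |MN| = 10.10 ✓; ∠MNE = 111.7° ✓; |NE| = 25.70 ✓; ∠NES = 114.2° ✓; |ES| = 28.10 ✓; ∠ESR = 129.8° ✓; |SR| = 16.60 ✓; ∠SRU = 105.2° ✓; |RU| = 17.20 ✗.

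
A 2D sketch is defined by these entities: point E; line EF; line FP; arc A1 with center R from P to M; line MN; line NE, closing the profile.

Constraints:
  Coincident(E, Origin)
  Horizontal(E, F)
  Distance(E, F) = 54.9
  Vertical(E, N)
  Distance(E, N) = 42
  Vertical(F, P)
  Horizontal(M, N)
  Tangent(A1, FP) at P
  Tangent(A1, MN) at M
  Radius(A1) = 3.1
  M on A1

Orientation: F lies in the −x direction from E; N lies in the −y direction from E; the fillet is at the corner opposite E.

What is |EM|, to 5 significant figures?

66.688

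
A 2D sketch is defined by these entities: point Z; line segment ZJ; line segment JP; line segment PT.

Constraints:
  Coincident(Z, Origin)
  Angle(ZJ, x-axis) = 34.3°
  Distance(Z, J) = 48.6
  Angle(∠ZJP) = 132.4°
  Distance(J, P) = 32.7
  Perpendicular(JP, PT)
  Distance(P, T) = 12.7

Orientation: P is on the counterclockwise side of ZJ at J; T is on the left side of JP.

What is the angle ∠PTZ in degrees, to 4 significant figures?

109.5°

Z is at the origin; ZJ runs at 34.3° with length 48.6, so J = 48.6·(cos 34.3°, sin 34.3°) = (40.15, 27.39). ∠ZJP = 132.4°, so JP runs at 34.3° + (180° − 132.4°) = 81.90° from the x-axis; with |JP| = 32.7, P = J + 32.7·(cos 81.90°, sin 81.90°) = (44.76, 59.76). The perpendicularity gives PT at right angles to JP; with |PT| = 12.7 on the left of JP, T = P + 12.7·(-0.9900, 0.1409) = (32.18, 61.55). Then cos ∠PTZ = TP·TZ / (|TP||TZ|), giving 109.5°.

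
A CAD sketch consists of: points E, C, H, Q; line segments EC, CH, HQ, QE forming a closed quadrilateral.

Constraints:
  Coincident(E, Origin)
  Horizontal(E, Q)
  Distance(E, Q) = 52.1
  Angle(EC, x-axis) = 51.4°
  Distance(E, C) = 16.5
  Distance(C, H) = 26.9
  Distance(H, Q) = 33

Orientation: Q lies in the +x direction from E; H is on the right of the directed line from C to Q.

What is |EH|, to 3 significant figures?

24.2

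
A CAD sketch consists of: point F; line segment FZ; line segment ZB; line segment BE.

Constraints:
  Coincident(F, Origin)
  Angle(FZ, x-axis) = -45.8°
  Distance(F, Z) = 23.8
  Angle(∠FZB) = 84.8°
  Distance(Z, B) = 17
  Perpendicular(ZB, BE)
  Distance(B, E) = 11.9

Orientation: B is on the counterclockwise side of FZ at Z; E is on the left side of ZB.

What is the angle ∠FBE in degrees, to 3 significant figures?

32.1°

F is at the origin; FZ runs at -45.8° with length 23.8, so Z = 23.8·(cos -45.8°, sin -45.8°) = (16.6, -17.1). ∠FZB = 84.8°, so ZB runs at -45.8° + (180° − 84.8°) = 49.4° from the x-axis; with |ZB| = 17.0, B = Z + 17.0·(cos 49.4°, sin 49.4°) = (27.7, -4.15). ZB is perpendicular to BE; with |BE| = 11.9 on the left of ZB, E = B + 11.9·(-0.759, 0.651) = (18.6, 3.59). Then cos ∠FBE = BF·BE / (|BF||BE|), giving 32.1°.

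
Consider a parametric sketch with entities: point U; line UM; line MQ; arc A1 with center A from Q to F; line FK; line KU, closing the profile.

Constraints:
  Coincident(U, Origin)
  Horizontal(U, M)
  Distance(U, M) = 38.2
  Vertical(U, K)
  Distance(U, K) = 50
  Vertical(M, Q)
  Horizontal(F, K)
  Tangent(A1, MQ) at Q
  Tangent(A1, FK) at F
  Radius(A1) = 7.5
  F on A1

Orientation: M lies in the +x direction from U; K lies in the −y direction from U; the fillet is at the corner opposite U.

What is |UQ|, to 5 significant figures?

57.144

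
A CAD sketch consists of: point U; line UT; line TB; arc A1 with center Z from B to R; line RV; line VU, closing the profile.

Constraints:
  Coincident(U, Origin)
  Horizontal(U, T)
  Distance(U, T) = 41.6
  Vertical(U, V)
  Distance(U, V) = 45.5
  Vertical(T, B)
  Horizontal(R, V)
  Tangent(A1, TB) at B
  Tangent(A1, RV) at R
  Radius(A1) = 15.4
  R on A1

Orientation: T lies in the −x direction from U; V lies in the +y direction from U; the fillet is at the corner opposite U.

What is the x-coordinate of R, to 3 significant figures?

-26.2

The virtual corner opposite U is at (-41.6, 45.5). A1 meets TB tangentially, so ZB is at right angles to TB and the tangent condition forces ZR to be normal to RV, with radius 15.4, so the center Z sits 15.4 in from both sides at Z = (-26.2, 30.1). That places the tangent points at B = (-41.6, 30.1) on TB and R = (-26.2, 45.5) on RV. So R.x = -26.2.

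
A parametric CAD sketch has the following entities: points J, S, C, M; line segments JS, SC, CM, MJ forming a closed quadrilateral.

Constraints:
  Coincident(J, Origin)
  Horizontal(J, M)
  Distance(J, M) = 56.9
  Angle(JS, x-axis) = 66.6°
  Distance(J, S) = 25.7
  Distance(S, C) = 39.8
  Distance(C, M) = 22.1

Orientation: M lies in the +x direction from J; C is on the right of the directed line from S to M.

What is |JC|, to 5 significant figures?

36.524

Checks: J = (0.00, 0.00) ✓; |SC| = 39.80 ✓; |CM| = 22.10 ✓.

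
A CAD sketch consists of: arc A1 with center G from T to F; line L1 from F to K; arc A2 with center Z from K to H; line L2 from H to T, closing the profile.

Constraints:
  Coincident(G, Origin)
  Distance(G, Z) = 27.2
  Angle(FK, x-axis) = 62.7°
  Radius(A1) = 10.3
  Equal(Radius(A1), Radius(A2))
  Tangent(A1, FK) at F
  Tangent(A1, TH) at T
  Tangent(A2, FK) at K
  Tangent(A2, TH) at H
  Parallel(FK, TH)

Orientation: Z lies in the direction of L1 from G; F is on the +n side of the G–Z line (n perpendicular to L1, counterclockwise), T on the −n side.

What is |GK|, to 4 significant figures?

29.08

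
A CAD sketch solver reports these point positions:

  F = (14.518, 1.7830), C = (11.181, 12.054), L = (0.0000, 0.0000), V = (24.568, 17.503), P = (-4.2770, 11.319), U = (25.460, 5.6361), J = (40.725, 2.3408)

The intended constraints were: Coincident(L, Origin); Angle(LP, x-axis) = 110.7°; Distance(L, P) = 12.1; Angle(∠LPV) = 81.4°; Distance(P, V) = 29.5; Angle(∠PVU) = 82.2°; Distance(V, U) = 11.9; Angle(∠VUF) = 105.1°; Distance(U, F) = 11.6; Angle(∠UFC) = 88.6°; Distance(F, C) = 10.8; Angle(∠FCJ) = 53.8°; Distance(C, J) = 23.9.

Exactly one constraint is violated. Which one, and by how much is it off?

Distance(C, J) = 23.9 — off by 7.20.

L = (0.00, 0.00) ✓; LP at 110.7° ✓; |LP| = 12.10 ✓; ∠LPV = 81.40° ✓; |PV| = 29.50 ✓; ∠PVU = 82.20° ✓; |VU| = 11.90 ✓; ∠VUF = 105.1° ✓; |UF| = 11.60 ✓; ∠UFC = 88.60° ✓; |FC| = 10.80 ✓; ∠FCJ = 53.80° ✓; |CJ| = 31.10 ✗.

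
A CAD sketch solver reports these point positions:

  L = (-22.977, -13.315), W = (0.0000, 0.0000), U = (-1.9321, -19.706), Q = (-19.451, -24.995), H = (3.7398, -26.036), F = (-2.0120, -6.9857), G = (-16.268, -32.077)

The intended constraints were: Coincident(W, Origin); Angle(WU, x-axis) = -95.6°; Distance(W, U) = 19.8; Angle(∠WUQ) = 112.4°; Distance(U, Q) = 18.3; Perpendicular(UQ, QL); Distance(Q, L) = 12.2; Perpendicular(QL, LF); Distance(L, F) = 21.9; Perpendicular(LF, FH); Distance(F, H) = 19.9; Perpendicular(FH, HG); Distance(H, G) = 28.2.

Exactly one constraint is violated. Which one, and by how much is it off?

Distance(H, G) = 28.2 — off by 7.30.

W = (0.00, 0.00) ✓; WU at -95.60° ✓; |WU| = 19.80 ✓; ∠WUQ = 112.4° ✓; |UQ| = 18.30 ✓; ∠(UQ, QL) = 90.00° ✓; |QL| = 12.20 ✓; ∠(QL, LF) = 90.00° ✓; |LF| = 21.90 ✓; ∠(LF, FH) = 90.00° ✓; |FH| = 19.90 ✓; ∠(FH, HG) = 90.00° ✓; |HG| = 20.90 ✗.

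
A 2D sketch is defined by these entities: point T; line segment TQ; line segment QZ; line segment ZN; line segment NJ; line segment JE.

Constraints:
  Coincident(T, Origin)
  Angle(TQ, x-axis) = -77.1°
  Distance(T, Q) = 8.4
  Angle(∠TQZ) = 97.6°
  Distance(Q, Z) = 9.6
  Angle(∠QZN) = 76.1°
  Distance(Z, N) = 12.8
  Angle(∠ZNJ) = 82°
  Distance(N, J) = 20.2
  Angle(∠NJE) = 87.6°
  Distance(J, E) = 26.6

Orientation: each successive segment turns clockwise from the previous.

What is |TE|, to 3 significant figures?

27.7

T is at the origin; TQ runs at -77.1° with length 8.4, so Q = (1.88, -8.19). ∠TQZ = 97.6° gives QZ at -160° from the x-axis; with |QZ| = 9.6, Z = (-7.12, -11.5). ∠QZN = 76.1° gives ZN at 96.6° from the x-axis; with |ZN| = 12.8, N = (-8.59, 1.17). ∠ZNJ = 82.0° gives NJ at -1.40° from the x-axis; with |NJ| = 20.2, J = (11.6, 0.672). ∠NJE = 87.6° gives JE at -93.8° from the x-axis; with |JE| = 26.6, E = (9.84, -25.9). Then |TE| = |E − T| = 27.7.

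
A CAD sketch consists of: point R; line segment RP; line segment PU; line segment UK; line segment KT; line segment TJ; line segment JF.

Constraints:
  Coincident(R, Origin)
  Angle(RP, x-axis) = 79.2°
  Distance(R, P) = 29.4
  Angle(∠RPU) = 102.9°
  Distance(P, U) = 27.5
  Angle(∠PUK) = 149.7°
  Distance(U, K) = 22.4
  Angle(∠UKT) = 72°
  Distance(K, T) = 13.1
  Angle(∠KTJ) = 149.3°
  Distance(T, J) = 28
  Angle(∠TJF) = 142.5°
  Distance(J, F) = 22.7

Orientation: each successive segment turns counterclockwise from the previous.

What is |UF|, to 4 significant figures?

41.16

R is at the origin; RP runs at 79.2° with length 29.4, so P = (5.509, 28.88). ∠RPU = 102.9° gives PU at 156.3° from the x-axis; with |PU| = 27.5, U = (-19.67, 39.93). ∠PUK = 149.7° gives UK at -173.4° from the x-axis; with |UK| = 22.4, K = (-41.92, 37.36). ∠UKT = 72.0° gives KT at -65.40° from the x-axis; with |KT| = 13.1, T = (-36.47, 25.45). ∠KTJ = 149.3° gives TJ at -34.70° from the x-axis; with |TJ| = 28.0, J = (-13.45, 9.507). ∠TJF = 142.5° gives JF at 2.800° from the x-axis; with |JF| = 22.7, F = (9.223, 10.62). Then |UF| = |F − U| = 41.16.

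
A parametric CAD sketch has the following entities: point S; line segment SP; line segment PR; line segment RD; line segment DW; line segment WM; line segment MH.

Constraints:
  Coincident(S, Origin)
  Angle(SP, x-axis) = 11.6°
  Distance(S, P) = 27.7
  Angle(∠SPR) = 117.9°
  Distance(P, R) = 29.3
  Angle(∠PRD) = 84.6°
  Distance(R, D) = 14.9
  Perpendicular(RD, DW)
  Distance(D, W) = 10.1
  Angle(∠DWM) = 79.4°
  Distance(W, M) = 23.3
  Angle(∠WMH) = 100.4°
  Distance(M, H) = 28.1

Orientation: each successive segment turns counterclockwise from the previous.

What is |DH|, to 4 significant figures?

31.89

∠DWM = 79.4° gives WM at -0.3000° from the x-axis; with |WM| = 23.3, M = (42.12, 26.47). ∠WMH = 100.4° gives MH at 79.30° from the x-axis; with |MH| = 28.1, H = (47.33, 54.08). Then |DH| = |H − D| = 31.89.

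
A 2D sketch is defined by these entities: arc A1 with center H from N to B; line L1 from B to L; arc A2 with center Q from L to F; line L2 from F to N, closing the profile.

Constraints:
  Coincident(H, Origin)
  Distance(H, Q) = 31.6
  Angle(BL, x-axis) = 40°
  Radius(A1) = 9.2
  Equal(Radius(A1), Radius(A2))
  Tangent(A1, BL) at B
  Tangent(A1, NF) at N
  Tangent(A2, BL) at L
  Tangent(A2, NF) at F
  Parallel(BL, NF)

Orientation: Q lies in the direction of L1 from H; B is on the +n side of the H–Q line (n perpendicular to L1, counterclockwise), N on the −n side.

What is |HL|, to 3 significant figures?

32.9

Tangency of A1 to both parallel lines with radius 9.2 puts B and N at H ± 9.2·n: B = (-5.91, 7.05), N = (5.91, -7.05). Equal radii place L and F the same way about Q: L = Q + 9.2·n = (18.3, 27.4), F = Q − 9.2·n = (30.1, 13.3). Then |HL| = |L − H| = 32.9.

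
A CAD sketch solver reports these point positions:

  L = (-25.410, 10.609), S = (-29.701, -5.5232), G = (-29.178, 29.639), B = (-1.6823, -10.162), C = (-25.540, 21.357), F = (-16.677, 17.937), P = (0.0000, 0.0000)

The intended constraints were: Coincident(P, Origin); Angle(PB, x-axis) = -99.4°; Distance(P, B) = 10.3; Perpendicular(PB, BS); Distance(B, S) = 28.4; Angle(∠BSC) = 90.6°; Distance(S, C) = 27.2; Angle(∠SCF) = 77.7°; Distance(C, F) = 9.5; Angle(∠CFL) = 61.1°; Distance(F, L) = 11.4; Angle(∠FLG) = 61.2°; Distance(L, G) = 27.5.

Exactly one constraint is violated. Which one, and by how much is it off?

Distance(L, G) = 27.5 — off by 8.10.

P = (0.00, 0.00) ✓; PB at -99.40° ✓; |PB| = 10.30 ✓; ∠(PB, BS) = 90.00° ✓; |BS| = 28.40 ✓; ∠BSC = 90.60° ✓; |SC| = 27.20 ✓; ∠SCF = 77.70° ✓; |CF| = 9.500 ✓; ∠CFL = 61.10° ✓; |FL| = 11.40 ✓; ∠FLG = 61.20° ✓; |LG| = 19.40 ✗.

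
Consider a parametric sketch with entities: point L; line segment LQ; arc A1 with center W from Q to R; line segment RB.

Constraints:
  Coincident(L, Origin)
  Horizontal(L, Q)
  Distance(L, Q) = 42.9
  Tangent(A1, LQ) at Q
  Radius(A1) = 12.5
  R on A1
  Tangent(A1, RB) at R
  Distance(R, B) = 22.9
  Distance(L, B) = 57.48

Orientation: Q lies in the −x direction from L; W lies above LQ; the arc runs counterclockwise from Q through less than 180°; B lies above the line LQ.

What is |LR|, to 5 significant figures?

36.774

L is at the origin; L and Q share the same y with |LQ| = 42.9 and Q on the −x side, so Q = (-42.900, 0.0000). Since A1 is tangent to LQ there, WQ ⟂ LQ, so W = Q + (0, 12.5) = (-42.900, 12.500). Since WR ⟂ RB (tangency), |WB| = √(12.5² + 22.9²) = 26.089 regardless of where R sits on A1. So B lies on both circle(L, 57.48) and circle(W, 26.089); the above-LQ intersection is B = (-42.602, 38.588). R is the foot of the tangent from B: R = (-31.860, 18.363).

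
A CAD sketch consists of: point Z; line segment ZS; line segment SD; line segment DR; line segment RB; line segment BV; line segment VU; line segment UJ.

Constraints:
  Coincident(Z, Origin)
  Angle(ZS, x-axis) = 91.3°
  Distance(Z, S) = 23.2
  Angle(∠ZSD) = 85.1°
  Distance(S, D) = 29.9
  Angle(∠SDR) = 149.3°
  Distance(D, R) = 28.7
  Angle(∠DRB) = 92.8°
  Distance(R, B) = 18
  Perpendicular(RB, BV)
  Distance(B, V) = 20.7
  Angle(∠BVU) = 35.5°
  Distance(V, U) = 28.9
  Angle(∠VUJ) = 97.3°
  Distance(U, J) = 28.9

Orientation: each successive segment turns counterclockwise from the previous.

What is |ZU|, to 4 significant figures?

54.86

Z is at the origin; ZS runs at 91.3° with length 23.2, so S = (-0.5263, 23.19). ∠ZSD = 85.1° gives SD at -173.8° from the x-axis; with |SD| = 29.9, D = (-30.25, 19.96). ∠SDR = 149.3° gives DR at -143.1° from the x-axis; with |DR| = 28.7, R = (-53.20, 2.733). ∠DRB = 92.8° gives RB at -55.90° from the x-axis; with |RB| = 18.0, B = (-43.11, -12.17). RB ⟂ BV, so BV runs at 34.10°; with |BV| = 20.7, V = (-25.97, -0.5671). ∠BVU = 35.5° gives VU at 178.6° from the x-axis; with |VU| = 28.9, U = (-54.86, 0.1390). Then |ZU| = |U − Z| = 54.86.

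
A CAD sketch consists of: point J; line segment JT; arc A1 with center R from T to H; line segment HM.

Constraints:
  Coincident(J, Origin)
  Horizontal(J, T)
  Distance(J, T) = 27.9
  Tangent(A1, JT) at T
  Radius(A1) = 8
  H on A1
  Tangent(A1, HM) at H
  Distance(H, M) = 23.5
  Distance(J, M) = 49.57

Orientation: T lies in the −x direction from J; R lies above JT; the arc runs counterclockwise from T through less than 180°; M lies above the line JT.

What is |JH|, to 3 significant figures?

26.3

J is at the origin; J and T share the same y with |JT| = 27.9 and T on the −x side, so T = (-27.9, 0.00). The tangent condition forces RT to be normal to JT, so R = T + (0, 8) = (-27.9, 8.00). Since RH ⟂ HM (tangency), |RM| = √(8.0² + 23.5²) = 24.8 regardless of where H sits on A1. So M lies on both circle(J, 49.57) and circle(R, 24.8); the above-JT intersection is M = (-39.5, 29.9). H is the foot of the tangent from M: H = (-22.4, 13.8).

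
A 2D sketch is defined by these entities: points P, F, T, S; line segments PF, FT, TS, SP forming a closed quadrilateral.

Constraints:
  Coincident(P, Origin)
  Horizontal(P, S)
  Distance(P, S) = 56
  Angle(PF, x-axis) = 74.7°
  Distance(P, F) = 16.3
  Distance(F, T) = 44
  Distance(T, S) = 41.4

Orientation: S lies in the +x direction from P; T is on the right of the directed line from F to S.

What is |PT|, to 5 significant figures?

33.147

Checks: |FT| = 44.00 ✓; |TS| = 41.40 ✓.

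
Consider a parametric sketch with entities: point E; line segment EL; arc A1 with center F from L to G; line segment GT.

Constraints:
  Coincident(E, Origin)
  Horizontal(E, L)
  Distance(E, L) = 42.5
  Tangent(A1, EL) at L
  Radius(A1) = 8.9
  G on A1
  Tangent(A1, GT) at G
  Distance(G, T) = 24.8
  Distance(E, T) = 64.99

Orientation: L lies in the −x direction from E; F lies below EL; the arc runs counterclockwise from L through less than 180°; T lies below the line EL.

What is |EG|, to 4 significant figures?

51.56

Checks: ∠(FL, LE) = 90.00° ✓; |FG| = 8.900 ✓; ∠(FG, GT) = 90.00° ✓; |GT| = 24.80 ✓; |ET| = 64.99 ✓.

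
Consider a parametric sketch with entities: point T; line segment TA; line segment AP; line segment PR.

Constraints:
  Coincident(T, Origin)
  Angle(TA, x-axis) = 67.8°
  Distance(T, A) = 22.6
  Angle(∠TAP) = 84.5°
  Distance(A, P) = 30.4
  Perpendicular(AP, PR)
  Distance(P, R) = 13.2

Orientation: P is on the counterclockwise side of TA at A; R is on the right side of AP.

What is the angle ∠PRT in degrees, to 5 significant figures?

38.342°

∠TAP = 84.5°, so AP runs at 67.8° + (180° − 84.5°) = 163.30° from the x-axis; with |AP| = 30.4, P = A + 30.4·(cos 163.30°, sin 163.30°) = (-20.579, 29.660). AP ⟂ PR; with |PR| = 13.2 on the right of AP, R = P + 13.2·(0.28736, 0.95782) = (-16.785, 42.304). Then cos ∠PRT = RP·RT / (|RP||RT|), giving 38.342°.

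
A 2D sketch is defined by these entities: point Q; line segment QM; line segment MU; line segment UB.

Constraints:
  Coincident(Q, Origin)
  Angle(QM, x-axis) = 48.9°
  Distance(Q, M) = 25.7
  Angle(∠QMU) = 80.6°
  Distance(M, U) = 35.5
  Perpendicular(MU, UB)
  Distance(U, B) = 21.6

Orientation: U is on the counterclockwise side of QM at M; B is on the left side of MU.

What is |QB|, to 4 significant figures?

31.53

Q is at the origin; QM runs at 48.9° with length 25.7, so M = 25.7·(cos 48.9°, sin 48.9°) = (16.89, 19.37). ∠QMU = 80.6°, so MU runs at 48.9° + (180° − 80.6°) = 148.3° from the x-axis; with |MU| = 35.5, U = M + 35.5·(cos 148.3°, sin 148.3°) = (-13.31, 38.02). The perpendicularity gives UB at right angles to MU; with |UB| = 21.6 on the left of MU, B = U + 21.6·(-0.5255, -0.8508) = (-24.66, 19.64). Then |QB| = |B − Q| = 31.53.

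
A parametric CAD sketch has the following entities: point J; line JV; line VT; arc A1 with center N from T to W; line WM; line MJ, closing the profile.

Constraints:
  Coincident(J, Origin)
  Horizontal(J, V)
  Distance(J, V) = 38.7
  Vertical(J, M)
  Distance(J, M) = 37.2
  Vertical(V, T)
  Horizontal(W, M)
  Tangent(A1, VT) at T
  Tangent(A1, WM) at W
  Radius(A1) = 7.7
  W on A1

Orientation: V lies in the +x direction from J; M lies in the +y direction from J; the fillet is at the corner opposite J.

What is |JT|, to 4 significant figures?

48.66

J is at the origin; J and V share the same y with |JV| = 38.7 and V on the +x side, so V = (38.70, 0.000). J and M share the same x with |JM| = 37.2 and M on the +y side, so M = (0.000, 37.20). The virtual corner opposite J is at (38.70, 37.20). A1 meets VT tangentially, so NT is at right angles to VT and tangency of A1 to WM means the radius NW is perpendicular to WM, with radius 7.7, so the center N sits 7.7 in from both sides at N = (31.00, 29.50). That places the tangent points at T = (38.70, 29.50) on VT and W = (31.00, 37.20) on WM. Then |JT| = |T − J| = 48.66.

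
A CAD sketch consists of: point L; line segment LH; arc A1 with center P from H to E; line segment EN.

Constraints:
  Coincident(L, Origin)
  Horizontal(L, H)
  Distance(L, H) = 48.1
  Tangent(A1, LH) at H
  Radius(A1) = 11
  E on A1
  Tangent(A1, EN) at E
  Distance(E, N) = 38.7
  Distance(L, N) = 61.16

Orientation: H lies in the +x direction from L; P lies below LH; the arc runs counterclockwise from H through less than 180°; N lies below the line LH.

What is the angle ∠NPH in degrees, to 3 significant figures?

163°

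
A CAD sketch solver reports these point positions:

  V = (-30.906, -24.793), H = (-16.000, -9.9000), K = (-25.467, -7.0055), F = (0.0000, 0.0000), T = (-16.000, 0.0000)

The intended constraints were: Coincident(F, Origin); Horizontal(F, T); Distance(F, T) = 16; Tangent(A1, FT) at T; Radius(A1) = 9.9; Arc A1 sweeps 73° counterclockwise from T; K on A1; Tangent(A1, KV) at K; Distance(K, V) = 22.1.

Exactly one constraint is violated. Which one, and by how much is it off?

Distance(K, V) = 22.1 — off by 3.50.

F = (0.00, 0.00) ✓; F.y = 0.00, T.y = 0.00 ✓; |FT| = 16.00 ✓; ∠(HT, TF) = 90.00° ✓; |HT| = 9.900 ✓; bearing(H→K) − bearing(H→T) = 73.00° ✓; |HK| = 9.900 ✓; ∠(HK, KV) = 90.00° ✓; |KV| = 18.60 ✗.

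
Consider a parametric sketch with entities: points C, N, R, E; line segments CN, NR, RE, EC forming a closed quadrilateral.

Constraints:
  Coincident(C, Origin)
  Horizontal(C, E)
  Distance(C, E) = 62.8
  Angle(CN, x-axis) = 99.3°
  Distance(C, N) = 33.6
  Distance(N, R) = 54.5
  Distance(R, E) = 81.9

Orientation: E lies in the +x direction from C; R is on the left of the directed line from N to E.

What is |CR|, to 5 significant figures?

80.533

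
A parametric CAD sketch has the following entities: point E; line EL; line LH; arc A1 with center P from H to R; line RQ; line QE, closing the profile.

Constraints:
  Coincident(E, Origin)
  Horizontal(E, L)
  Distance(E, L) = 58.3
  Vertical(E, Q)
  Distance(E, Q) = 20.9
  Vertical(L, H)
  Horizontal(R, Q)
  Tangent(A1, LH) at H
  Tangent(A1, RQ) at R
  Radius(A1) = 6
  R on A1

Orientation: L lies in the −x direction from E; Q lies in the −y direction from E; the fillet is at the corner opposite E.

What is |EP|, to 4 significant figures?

54.38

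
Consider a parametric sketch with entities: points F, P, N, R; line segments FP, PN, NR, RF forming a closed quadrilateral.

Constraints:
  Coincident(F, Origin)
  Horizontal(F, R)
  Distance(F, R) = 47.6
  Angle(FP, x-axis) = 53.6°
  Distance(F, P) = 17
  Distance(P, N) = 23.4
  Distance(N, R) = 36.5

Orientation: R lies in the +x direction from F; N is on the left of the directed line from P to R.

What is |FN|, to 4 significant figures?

40.27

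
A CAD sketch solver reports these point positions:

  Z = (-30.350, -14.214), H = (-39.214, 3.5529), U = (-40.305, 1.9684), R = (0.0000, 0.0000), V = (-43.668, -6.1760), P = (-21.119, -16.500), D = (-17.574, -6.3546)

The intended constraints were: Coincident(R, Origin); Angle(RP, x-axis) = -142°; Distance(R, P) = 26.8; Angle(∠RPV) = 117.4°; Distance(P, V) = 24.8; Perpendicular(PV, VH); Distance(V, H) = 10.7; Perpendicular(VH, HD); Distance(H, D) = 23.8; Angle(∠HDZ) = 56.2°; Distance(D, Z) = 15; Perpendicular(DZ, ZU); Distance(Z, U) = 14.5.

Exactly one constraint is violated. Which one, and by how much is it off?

Distance(Z, U) = 14.5 — off by 4.50.

R = (0.00, 0.00) ✓; RP at -142.0° ✓; |RP| = 26.80 ✓; ∠RPV = 117.4° ✓; |PV| = 24.80 ✓; ∠(PV, VH) = 90.00° ✓; |VH| = 10.70 ✓; ∠(VH, HD) = 90.00° ✓; |HD| = 23.80 ✓; ∠HDZ = 56.20° ✓; |DZ| = 15.00 ✓; ∠(DZ, ZU) = 90.00° ✓; |ZU| = 19.00 ✗.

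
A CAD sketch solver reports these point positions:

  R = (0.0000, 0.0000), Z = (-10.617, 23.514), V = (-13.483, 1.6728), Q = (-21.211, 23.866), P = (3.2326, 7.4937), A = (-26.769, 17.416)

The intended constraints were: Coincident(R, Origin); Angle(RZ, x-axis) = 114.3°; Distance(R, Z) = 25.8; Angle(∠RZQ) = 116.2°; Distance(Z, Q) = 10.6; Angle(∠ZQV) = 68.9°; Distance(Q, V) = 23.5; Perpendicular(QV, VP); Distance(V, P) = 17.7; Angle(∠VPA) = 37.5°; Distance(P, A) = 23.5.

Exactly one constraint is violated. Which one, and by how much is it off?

Distance(P, A) = 23.5 — off by 8.10.

R = (0.00, 0.00) ✓; RZ at 114.3° ✓; |RZ| = 25.80 ✓; ∠RZQ = 116.2° ✓; |ZQ| = 10.60 ✓; ∠ZQV = 68.90° ✓; |QV| = 23.50 ✓; ∠(QV, VP) = 90.00° ✓; |VP| = 17.70 ✓; ∠VPA = 37.50° ✓; |PA| = 31.60 ✗.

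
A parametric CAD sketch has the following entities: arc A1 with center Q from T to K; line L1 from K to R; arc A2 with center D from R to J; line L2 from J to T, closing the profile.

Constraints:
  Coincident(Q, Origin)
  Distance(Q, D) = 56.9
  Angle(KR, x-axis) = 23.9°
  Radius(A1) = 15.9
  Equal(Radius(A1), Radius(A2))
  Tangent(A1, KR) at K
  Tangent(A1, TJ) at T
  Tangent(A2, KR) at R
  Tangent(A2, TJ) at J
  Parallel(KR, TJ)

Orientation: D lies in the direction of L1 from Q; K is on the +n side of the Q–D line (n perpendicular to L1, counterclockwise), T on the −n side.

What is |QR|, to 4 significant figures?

59.08

The slot axis is L1's direction at 23.9°, so u = (cos 23.9°, sin 23.9°) = (0.9143, 0.4051) and n = (−sin 23.9°, cos 23.9°) = (-0.4051, 0.9143). Q is at the origin and D lies 56.9 along u from Q, so D = 56.9·u = (52.02, 23.05). Tangency of A1 to both parallel lines with radius 15.9 puts K and T at Q ± 15.9·n: K = (-6.442, 14.54), T = (6.442, -14.54). Equal radii place R and J the same way about D: R = D + 15.9·n = (45.58, 37.59), J = D − 15.9·n = (58.46, 8.516). Then |QR| = |R − Q| = 59.08.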